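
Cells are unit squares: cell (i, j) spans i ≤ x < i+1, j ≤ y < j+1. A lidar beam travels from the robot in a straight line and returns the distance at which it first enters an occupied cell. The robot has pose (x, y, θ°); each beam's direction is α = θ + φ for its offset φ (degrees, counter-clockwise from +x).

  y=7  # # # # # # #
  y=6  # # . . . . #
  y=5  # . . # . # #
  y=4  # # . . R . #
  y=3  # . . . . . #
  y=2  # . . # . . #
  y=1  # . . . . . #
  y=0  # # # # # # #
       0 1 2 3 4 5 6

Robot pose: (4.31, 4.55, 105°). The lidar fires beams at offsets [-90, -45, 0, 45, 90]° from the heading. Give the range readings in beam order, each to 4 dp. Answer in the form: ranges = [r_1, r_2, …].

ranges = [1.7387, 1.3800, 1.1977, 0.9000, 3.4268]

beam 1: φ=-90°, α=15°
  direction (0.9659, 0.2588); cell (4,4); t to first gridline: x 0.7143, y 1.7387 (then +1.0353 / +3.8637)
    (5,4) via x @ 0.7143
    (5,5) via y @ 1.7387  # hit
  → r_1 = 1.7387
beam 2: φ=-45°, α=60°
  direction (0.5000, 0.8660); cell (4,4); t to first gridline: x 1.3800, y 0.5196 (then +2.0000 / +1.1547)
    (4,5) via y @ 0.5196
    (5,5) via x @ 1.3800  # hit
  → r_2 = 1.3800
beam 3: φ=0°, α=105°
  direction (-0.2588, 0.9659); cell (4,4); t to first gridline: x 1.1977, y 0.4659 (then +3.8637 / +1.0353)
    (4,5) via y @ 0.4659
    (3,5) via x @ 1.1977  # hit
  → r_3 = 1.1977
beam 4: φ=45°, α=150°
  direction (-0.8660, 0.5000); cell (4,4); t to first gridline: x 0.3580, y 0.9000 (then +1.1547 / +2.0000)
    (3,4) via x @ 0.3580
    (3,5) via y @ 0.9000  # hit
  → r_4 = 0.9000
beam 5: φ=90°, α=195°
  direction (-0.9659, -0.2588); cell (4,4); t to first gridline: x 0.3209, y 2.1250 (then +1.0353 / +3.8637)
    (3,4) via x @ 0.3209
    (2,4) via x @ 1.3562
    (2,3) via y @ 2.1250
    (1,3) via x @ 2.3915
    (0,3) via x @ 3.4268  # hit
  → r_5 = 3.4268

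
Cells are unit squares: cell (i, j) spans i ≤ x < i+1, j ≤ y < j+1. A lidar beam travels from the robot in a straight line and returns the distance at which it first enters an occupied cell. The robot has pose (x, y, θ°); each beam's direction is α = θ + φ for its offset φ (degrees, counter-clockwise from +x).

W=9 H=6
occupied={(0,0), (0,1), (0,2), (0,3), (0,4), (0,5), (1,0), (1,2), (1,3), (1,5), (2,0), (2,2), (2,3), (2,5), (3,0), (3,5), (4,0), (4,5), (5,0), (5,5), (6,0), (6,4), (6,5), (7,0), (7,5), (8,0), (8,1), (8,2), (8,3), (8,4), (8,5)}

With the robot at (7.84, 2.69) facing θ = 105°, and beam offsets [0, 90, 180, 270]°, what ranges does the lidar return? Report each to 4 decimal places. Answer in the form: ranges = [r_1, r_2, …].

ranges = [2.3915, 6.5297, 0.6182, 0.1656]

beam 1: φ=0°, α=105°
  dir = (cos 105°, sin 105°) = (-0.2588, 0.9659); from cell (7,2)
  next x-line at t=3.2455, next y-line at t=0.3209; Δt_x=3.8637, Δt_y=1.0353
    y: enter (7,3) at t=0.3209
    y: enter (7,4) at t=1.3562
    y: enter (7,5) at t=2.3915 ← occupied
  → r_1 = 2.3915
beam 2: φ=90°, α=195°
  dir = (cos 195°, sin 195°) = (-0.9659, -0.2588); from cell (7,2)
  next x-line at t=0.8696, next y-line at t=2.6660; Δt_x=1.0353, Δt_y=3.8637
    x: enter (6,2) at t=0.8696
    x: enter (5,2) at t=1.9049
    y: enter (5,1) at t=2.6660
    x: enter (4,1) at t=2.9402
    x: enter (3,1) at t=3.9755
    x: enter (2,1) at t=5.0107
    x: enter (1,1) at t=6.0460
    y: enter (1,0) at t=6.5297 ← occupied
  → r_2 = 6.5297
beam 3: φ=180°, α=285°
  dir = (cos 285°, sin 285°) = (0.2588, -0.9659); from cell (7,2)
  next x-line at t=0.6182, next y-line at t=0.7143; Δt_x=3.8637, Δt_y=1.0353
    x: enter (8,2) at t=0.6182 ← occupied
  → r_3 = 0.6182
beam 4: φ=270°, α=15°
  dir = (cos 15°, sin 15°) = (0.9659, 0.2588); from cell (7,2)
  next x-line at t=0.1656, next y-line at t=1.1977; Δt_x=1.0353, Δt_y=3.8637
    x: enter (8,2) at t=0.1656 ← occupied
  → r_4 = 0.1656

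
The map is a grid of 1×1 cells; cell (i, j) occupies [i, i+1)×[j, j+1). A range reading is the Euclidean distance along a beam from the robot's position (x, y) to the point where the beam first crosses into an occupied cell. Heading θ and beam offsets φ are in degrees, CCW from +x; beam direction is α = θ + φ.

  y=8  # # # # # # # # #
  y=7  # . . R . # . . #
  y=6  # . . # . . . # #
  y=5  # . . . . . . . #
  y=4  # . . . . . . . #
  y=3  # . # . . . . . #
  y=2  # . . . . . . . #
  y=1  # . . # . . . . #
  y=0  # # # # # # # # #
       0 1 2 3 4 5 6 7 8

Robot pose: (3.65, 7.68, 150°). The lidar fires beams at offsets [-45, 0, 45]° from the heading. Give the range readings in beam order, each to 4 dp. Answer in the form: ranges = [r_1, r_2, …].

ranges = [0.3313, 0.6400, 2.7435]

beam 1: φ=-45°, α=105°
  cosα=-0.2588 sinα=0.9659 | (3,7) | tMaxX 2.5114 tMaxY 0.3313 | tΔX 3.8637 tΔY 1.0353
    t=0.3313 [y] (3,8) — stop
  → r_1 = 0.3313
beam 2: φ=0°, α=150°
  cosα=-0.8660 sinα=0.5000 | (3,7) | tMaxX 0.7506 tMaxY 0.6400 | tΔX 1.1547 tΔY 2.0000
    t=0.6400 [y] (3,8) — stop
  → r_2 = 0.6400
beam 3: φ=45°, α=195°
  cosα=-0.9659 sinα=-0.2588 | (3,7) | tMaxX 0.6729 tMaxY 2.6273 | tΔX 1.0353 tΔY 3.8637
    t=0.6729 [x] (2,7)
    t=1.7082 [x] (1,7)
    t=2.6273 [y] (1,6)
    t=2.7435 [x] (0,6) — stop
  → r_3 = 2.7435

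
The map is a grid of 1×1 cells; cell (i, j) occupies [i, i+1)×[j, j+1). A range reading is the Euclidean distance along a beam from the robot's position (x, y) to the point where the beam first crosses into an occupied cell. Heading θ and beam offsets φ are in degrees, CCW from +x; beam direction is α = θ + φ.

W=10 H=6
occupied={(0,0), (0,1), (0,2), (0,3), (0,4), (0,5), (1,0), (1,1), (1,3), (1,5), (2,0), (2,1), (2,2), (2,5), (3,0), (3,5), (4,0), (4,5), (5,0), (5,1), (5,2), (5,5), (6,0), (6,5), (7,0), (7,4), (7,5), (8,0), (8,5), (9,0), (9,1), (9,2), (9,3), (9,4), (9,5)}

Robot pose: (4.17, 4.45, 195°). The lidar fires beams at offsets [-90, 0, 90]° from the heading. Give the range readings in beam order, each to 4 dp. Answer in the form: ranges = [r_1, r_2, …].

ranges = [0.5694, 2.2465, 3.2069]

beam 1: φ=-90°, α=105°
  d=(-0.2588,0.9659)  start (4,4)  tX=0.6568 tY=0.5694  stride 1/|dx|=3.8637 1/|dy|=1.0353
    cross y-line → (4,5), t=0.5694 (wall)
  → r_1 = 0.5694
beam 2: φ=0°, α=195°
  d=(-0.9659,-0.2588)  start (4,4)  tX=0.1760 tY=1.7387  stride 1/|dx|=1.0353 1/|dy|=3.8637
    cross x-line → (3,4), t=0.1760
    cross x-line → (2,4), t=1.2113
    cross y-line → (2,3), t=1.7387
    cross x-line → (1,3), t=2.2465 (wall)
  → r_2 = 2.2465
beam 3: φ=90°, α=285°
  d=(0.2588,-0.9659)  start (4,4)  tX=3.2069 tY=0.4659  stride 1/|dx|=3.8637 1/|dy|=1.0353
    cross y-line → (4,3), t=0.4659
    cross y-line → (4,2), t=1.5012
    cross y-line → (4,1), t=2.5364
    cross x-line → (5,1), t=3.2069 (wall)
  → r_3 = 3.2069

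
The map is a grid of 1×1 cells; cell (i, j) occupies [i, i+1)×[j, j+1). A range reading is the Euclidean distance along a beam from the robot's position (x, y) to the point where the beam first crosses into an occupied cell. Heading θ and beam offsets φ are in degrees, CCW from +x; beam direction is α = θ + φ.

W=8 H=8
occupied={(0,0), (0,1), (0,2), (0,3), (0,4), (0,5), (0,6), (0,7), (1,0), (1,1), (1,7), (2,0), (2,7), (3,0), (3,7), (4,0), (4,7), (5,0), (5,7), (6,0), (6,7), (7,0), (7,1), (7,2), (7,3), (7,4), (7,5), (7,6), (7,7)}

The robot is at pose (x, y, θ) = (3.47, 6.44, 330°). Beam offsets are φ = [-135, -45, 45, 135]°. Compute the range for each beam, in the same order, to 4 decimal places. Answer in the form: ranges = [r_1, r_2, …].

beam 1: φ=-135°, α=195°
  direction (-0.9659, -0.2588); cell (3,6); t to first gridline: x 0.4866, y 1.7000 (then +1.0353 / +3.8637)
    (2,6) via x @ 0.4866
    (1,6) via x @ 1.5219
    (1,5) via y @ 1.7000
    (0,5) via x @ 2.5571  # hit
  → r_1 = 2.5571
beam 2: φ=-45°, α=285°
  direction (0.2588, -0.9659); cell (3,6); t to first gridline: x 2.0478, y 0.4555 (then +3.8637 / +1.0353)
    (3,5) via y @ 0.4555
    (3,4) via y @ 1.4908
    (4,4) via x @ 2.0478
    (4,3) via y @ 2.5261
    (4,2) via y @ 3.5614
    (4,1) via y @ 4.5966
    (4,0) via y @ 5.6319  # hit
  → r_2 = 5.6319
beam 3: φ=45°, α=15°
  direction (0.9659, 0.2588); cell (3,6); t to first gridline: x 0.5487, y 2.1637 (then +1.0353 / +3.8637)
    (4,6) via x @ 0.5487
    (5,6) via x @ 1.5840
    (5,7) via y @ 2.1637  # hit
  → r_3 = 2.1637
beam 4: φ=135°, α=105°
  direction (-0.2588, 0.9659); cell (3,6); t to first gridline: x 1.8159, y 0.5798 (then +3.8637 / +1.0353)
    (3,7) via y @ 0.5798  # hit
  → r_4 = 0.5798

ranges = [2.5571, 5.6319, 2.1637, 0.5798]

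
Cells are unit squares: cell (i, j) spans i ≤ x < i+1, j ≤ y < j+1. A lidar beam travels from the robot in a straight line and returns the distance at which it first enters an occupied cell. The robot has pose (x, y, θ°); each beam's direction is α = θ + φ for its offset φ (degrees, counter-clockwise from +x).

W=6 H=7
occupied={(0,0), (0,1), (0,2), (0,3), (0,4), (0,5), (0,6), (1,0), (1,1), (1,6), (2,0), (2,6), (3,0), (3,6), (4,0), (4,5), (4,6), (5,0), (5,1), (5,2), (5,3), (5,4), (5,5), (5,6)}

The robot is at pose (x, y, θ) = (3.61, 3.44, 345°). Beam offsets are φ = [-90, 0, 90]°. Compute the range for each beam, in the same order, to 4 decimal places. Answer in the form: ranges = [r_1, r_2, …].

ranges = [2.5261, 1.4390, 1.6150]

beam 1: φ=-90°, α=255°
  d=(-0.2588,-0.9659)  start (3,3)  tX=2.3569 tY=0.4555  stride 1/|dx|=3.8637 1/|dy|=1.0353
    cross y-line → (3,2), t=0.4555
    cross y-line → (3,1), t=1.4908
    cross x-line → (2,1), t=2.3569
    cross y-line → (2,0), t=2.5261 (wall)
  → r_1 = 2.5261
beam 2: φ=0°, α=345°
  d=(0.9659,-0.2588)  start (3,3)  tX=0.4038 tY=1.7000  stride 1/|dx|=1.0353 1/|dy|=3.8637
    cross x-line → (4,3), t=0.4038
    cross x-line → (5,3), t=1.4390 (wall)
  → r_2 = 1.4390
beam 3: φ=90°, α=75°
  d=(0.2588,0.9659)  start (3,3)  tX=1.5068 tY=0.5798  stride 1/|dx|=3.8637 1/|dy|=1.0353
    cross y-line → (3,4), t=0.5798
    cross x-line → (4,4), t=1.5068
    cross y-line → (4,5), t=1.6150 (wall)
  → r_3 = 1.6150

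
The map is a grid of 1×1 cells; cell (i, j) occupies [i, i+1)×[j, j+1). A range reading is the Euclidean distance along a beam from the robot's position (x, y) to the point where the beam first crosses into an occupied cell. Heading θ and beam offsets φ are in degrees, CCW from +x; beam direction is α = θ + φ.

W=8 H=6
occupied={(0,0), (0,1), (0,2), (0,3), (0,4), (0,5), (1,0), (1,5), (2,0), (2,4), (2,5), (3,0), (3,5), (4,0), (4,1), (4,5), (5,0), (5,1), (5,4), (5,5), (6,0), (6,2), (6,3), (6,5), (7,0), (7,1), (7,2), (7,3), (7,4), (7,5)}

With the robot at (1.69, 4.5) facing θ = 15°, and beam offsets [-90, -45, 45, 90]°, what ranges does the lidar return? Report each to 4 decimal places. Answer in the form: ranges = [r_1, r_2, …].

ranges = [3.6235, 0.3580, 0.5774, 0.5176]

beam 1: φ=-90°, α=285°
  d=(0.2588,-0.9659)  start (1,4)  tX=1.1977 tY=0.5176  stride 1/|dx|=3.8637 1/|dy|=1.0353
    cross y-line → (1,3), t=0.5176
    cross x-line → (2,3), t=1.1977
    cross y-line → (2,2), t=1.5529
    cross y-line → (2,1), t=2.5882
    cross y-line → (2,0), t=3.6235 (wall)
  → r_1 = 3.6235
beam 2: φ=-45°, α=330°
  d=(0.8660,-0.5000)  start (1,4)  tX=0.3580 tY=1.0000  stride 1/|dx|=1.1547 1/|dy|=2.0000
    cross x-line → (2,4), t=0.3580 (wall)
  → r_2 = 0.3580
beam 3: φ=45°, α=60°
  d=(0.5000,0.8660)  start (1,4)  tX=0.6200 tY=0.5774  stride 1/|dx|=2.0000 1/|dy|=1.1547
    cross y-line → (1,5), t=0.5774 (wall)
  → r_3 = 0.5774
beam 4: φ=90°, α=105°
  d=(-0.2588,0.9659)  start (1,4)  tX=2.6660 tY=0.5176  stride 1/|dx|=3.8637 1/|dy|=1.0353
    cross y-line → (1,5), t=0.5176 (wall)
  → r_4 = 0.5176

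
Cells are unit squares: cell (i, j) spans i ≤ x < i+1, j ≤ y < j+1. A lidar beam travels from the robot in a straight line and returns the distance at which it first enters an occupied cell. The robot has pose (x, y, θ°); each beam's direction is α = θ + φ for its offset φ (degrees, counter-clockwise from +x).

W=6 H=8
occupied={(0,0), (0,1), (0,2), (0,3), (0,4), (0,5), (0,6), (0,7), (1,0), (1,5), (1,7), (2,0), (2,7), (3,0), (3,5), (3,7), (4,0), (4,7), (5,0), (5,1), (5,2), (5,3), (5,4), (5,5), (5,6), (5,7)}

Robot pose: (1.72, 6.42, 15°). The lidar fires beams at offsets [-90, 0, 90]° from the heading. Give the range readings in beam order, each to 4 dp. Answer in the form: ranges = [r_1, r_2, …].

ranges = [0.4348, 2.2409, 0.6005]

beam 1: φ=-90°, α=285°
  d=(0.2588,-0.9659)  start (1,6)  tX=1.0818 tY=0.4348  stride 1/|dx|=3.8637 1/|dy|=1.0353
    cross y-line → (1,5), t=0.4348 (wall)
  → r_1 = 0.4348
beam 2: φ=0°, α=15°
  d=(0.9659,0.2588)  start (1,6)  tX=0.2899 tY=2.2409  stride 1/|dx|=1.0353 1/|dy|=3.8637
    cross x-line → (2,6), t=0.2899
    cross x-line → (3,6), t=1.3252
    cross y-line → (3,7), t=2.2409 (wall)
  → r_2 = 2.2409
beam 3: φ=90°, α=105°
  d=(-0.2588,0.9659)  start (1,6)  tX=2.7819 tY=0.6005  stride 1/|dx|=3.8637 1/|dy|=1.0353
    cross y-line → (1,7), t=0.6005 (wall)
  → r_3 = 0.6005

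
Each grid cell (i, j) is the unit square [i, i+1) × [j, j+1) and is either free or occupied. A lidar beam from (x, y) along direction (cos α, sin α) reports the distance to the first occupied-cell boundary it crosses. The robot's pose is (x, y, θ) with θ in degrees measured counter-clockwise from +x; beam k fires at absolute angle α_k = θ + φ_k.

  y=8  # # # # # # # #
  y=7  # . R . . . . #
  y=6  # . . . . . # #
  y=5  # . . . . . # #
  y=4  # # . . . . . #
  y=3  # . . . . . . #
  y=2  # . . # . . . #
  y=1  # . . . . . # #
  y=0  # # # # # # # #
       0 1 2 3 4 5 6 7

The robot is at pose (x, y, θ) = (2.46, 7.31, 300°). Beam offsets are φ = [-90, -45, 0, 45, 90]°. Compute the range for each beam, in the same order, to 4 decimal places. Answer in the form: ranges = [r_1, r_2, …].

beam 1: φ=-90°, α=210°
  cosα=-0.8660 sinα=-0.5000 | (2,7) | tMaxX 0.5312 tMaxY 0.6200 | tΔX 1.1547 tΔY 2.0000
    t=0.5312 [x] (1,7)
    t=0.6200 [y] (1,6)
    t=1.6859 [x] (0,6) — stop
  → r_1 = 1.6859
beam 2: φ=-45°, α=255°
  cosα=-0.2588 sinα=-0.9659 | (2,7) | tMaxX 1.7773 tMaxY 0.3209 | tΔX 3.8637 tΔY 1.0353
    t=0.3209 [y] (2,6)
    t=1.3562 [y] (2,5)
    t=1.7773 [x] (1,5)
    t=2.3915 [y] (1,4) — stop
  → r_2 = 2.3915
beam 3: φ=0°, α=300°
  cosα=0.5000 sinα=-0.8660 | (2,7) | tMaxX 1.0800 tMaxY 0.3580 | tΔX 2.0000 tΔY 1.1547
    t=0.3580 [y] (2,6)
    t=1.0800 [x] (3,6)
    t=1.5127 [y] (3,5)
    t=2.6674 [y] (3,4)
    t=3.0800 [x] (4,4)
    t=3.8221 [y] (4,3)
    t=4.9768 [y] (4,2)
    t=5.0800 [x] (5,2)
    t=6.1315 [y] (5,1)
    t=7.0800 [x] (6,1) — stop
  → r_3 = 7.0800
beam 4: φ=45°, α=345°
  cosα=0.9659 sinα=-0.2588 | (2,7) | tMaxX 0.5590 tMaxY 1.1977 | tΔX 1.0353 tΔY 3.8637
    t=0.5590 [x] (3,7)
    t=1.1977 [y] (3,6)
    t=1.5943 [x] (4,6)
    t=2.6296 [x] (5,6)
    t=3.6649 [x] (6,6) — stop
  → r_4 = 3.6649
beam 5: φ=90°, α=30°
  cosα=0.8660 sinα=0.5000 | (2,7) | tMaxX 0.6235 tMaxY 1.3800 | tΔX 1.1547 tΔY 2.0000
    t=0.6235 [x] (3,7)
    t=1.3800 [y] (3,8) — stop
  → r_5 = 1.3800

ranges = [1.6859, 2.3915, 7.0800, 3.6649, 1.3800]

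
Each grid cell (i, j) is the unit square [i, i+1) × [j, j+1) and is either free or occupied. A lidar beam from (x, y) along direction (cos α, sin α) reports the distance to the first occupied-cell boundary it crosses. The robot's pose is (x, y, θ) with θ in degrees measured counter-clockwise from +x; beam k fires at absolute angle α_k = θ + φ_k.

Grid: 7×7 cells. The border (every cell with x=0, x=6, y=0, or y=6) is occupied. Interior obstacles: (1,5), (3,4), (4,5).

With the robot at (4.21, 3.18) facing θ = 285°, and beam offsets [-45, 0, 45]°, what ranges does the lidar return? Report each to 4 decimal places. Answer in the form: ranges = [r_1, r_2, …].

ranges = [2.5172, 2.2569, 2.0669]

beam 1: φ=-45°, α=240°
  d=(-0.5000,-0.8660)  start (4,3)  tX=0.4200 tY=0.2078  stride 1/|dx|=2.0000 1/|dy|=1.1547
    cross y-line → (4,2), t=0.2078
    cross x-line → (3,2), t=0.4200
    cross y-line → (3,1), t=1.3625
    cross x-line → (2,1), t=2.4200
    cross y-line → (2,0), t=2.5172 (wall)
  → r_1 = 2.5172
beam 2: φ=0°, α=285°
  d=(0.2588,-0.9659)  start (4,3)  tX=3.0523 tY=0.1863  stride 1/|dx|=3.8637 1/|dy|=1.0353
    cross y-line → (4,2), t=0.1863
    cross y-line → (4,1), t=1.2216
    cross y-line → (4,0), t=2.2569 (wall)
  → r_2 = 2.2569
beam 3: φ=45°, α=330°
  d=(0.8660,-0.5000)  start (4,3)  tX=0.9122 tY=0.3600  stride 1/|dx|=1.1547 1/|dy|=2.0000
    cross y-line → (4,2), t=0.3600
    cross x-line → (5,2), t=0.9122
    cross x-line → (6,2), t=2.0669 (wall)
  → r_3 = 2.0669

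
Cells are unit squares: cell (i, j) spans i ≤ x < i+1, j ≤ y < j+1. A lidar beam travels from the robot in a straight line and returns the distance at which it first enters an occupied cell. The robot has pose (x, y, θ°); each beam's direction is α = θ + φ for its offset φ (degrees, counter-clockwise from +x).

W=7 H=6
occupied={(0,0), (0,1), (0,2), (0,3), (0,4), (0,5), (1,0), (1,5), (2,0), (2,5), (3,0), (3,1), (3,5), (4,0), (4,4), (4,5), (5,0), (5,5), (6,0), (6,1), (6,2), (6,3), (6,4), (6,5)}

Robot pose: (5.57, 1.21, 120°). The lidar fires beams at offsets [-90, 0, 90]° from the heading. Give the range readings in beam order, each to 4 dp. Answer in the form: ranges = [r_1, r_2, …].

ranges = [0.4965, 4.3763, 0.4200]

beam 1: φ=-90°, α=30°
  dir = (cos 30°, sin 30°) = (0.8660, 0.5000); from cell (5,1)
  next x-line at t=0.4965, next y-line at t=1.5800; Δt_x=1.1547, Δt_y=2.0000
    x: enter (6,1) at t=0.4965 ← occupied
  → r_1 = 0.4965
beam 2: φ=0°, α=120°
  dir = (cos 120°, sin 120°) = (-0.5000, 0.8660); from cell (5,1)
  next x-line at t=1.1400, next y-line at t=0.9122; Δt_x=2.0000, Δt_y=1.1547
    y: enter (5,2) at t=0.9122
    x: enter (4,2) at t=1.1400
    y: enter (4,3) at t=2.0669
    x: enter (3,3) at t=3.1400
    y: enter (3,4) at t=3.2216
    y: enter (3,5) at t=4.3763 ← occupied
  → r_2 = 4.3763
beam 3: φ=90°, α=210°
  dir = (cos 210°, sin 210°) = (-0.8660, -0.5000); from cell (5,1)
  next x-line at t=0.6582, next y-line at t=0.4200; Δt_x=1.1547, Δt_y=2.0000
    y: enter (5,0) at t=0.4200 ← occupied
  → r_3 = 0.4200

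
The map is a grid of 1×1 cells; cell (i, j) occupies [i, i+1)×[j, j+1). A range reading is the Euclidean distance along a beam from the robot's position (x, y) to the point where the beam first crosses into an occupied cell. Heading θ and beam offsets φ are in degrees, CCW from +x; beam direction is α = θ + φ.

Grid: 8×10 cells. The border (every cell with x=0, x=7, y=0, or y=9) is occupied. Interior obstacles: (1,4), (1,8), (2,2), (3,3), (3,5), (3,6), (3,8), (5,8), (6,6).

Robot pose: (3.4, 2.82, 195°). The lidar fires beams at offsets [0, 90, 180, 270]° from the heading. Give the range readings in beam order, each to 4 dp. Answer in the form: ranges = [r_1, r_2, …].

beam 1: φ=0°, α=195°
  dir = (cos 195°, sin 195°) = (-0.9659, -0.2588); from cell (3,2)
  next x-line at t=0.4141, next y-line at t=3.1682; Δt_x=1.0353, Δt_y=3.8637
    x: enter (2,2) at t=0.4141 ← occupied
  → r_1 = 0.4141
beam 2: φ=90°, α=285°
  dir = (cos 285°, sin 285°) = (0.2588, -0.9659); from cell (3,2)
  next x-line at t=2.3182, next y-line at t=0.8489; Δt_x=3.8637, Δt_y=1.0353
    y: enter (3,1) at t=0.8489
    y: enter (3,0) at t=1.8842 ← occupied
  → r_2 = 1.8842
beam 3: φ=180°, α=15°
  dir = (cos 15°, sin 15°) = (0.9659, 0.2588); from cell (3,2)
  next x-line at t=0.6212, next y-line at t=0.6955; Δt_x=1.0353, Δt_y=3.8637
    x: enter (4,2) at t=0.6212
    y: enter (4,3) at t=0.6955
    x: enter (5,3) at t=1.6564
    x: enter (6,3) at t=2.6917
    x: enter (7,3) at t=3.7270 ← occupied
  → r_3 = 3.7270
beam 4: φ=270°, α=105°
  dir = (cos 105°, sin 105°) = (-0.2588, 0.9659); from cell (3,2)
  next x-line at t=1.5455, next y-line at t=0.1863; Δt_x=3.8637, Δt_y=1.0353
    y: enter (3,3) at t=0.1863 ← occupied
  → r_4 = 0.1863

ranges = [0.4141, 1.8842, 3.7270, 0.1863]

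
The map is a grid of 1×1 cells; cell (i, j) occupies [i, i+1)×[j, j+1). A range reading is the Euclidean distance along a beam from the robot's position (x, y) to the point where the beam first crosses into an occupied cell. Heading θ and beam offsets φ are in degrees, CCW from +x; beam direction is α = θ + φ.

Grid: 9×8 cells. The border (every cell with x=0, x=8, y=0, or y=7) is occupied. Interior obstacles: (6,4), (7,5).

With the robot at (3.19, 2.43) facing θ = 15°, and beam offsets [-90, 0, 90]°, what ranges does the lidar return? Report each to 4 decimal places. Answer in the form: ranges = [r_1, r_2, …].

ranges = [1.4804, 4.9797, 4.7312]

beam 1: φ=-90°, α=285°
  cosα=0.2588 sinα=-0.9659 | (3,2) | tMaxX 3.1296 tMaxY 0.4452 | tΔX 3.8637 tΔY 1.0353
    t=0.4452 [y] (3,1)
    t=1.4804 [y] (3,0) — stop
  → r_1 = 1.4804
beam 2: φ=0°, α=15°
  cosα=0.9659 sinα=0.2588 | (3,2) | tMaxX 0.8386 tMaxY 2.2023 | tΔX 1.0353 tΔY 3.8637
    t=0.8386 [x] (4,2)
    t=1.8738 [x] (5,2)
    t=2.2023 [y] (5,3)
    t=2.9091 [x] (6,3)
    t=3.9444 [x] (7,3)
    t=4.9797 [x] (8,3) — stop
  → r_2 = 4.9797
beam 3: φ=90°, α=105°
  cosα=-0.2588 sinα=0.9659 | (3,2) | tMaxX 0.7341 tMaxY 0.5901 | tΔX 3.8637 tΔY 1.0353
    t=0.5901 [y] (3,3)
    t=0.7341 [x] (2,3)
    t=1.6254 [y] (2,4)
    t=2.6607 [y] (2,5)
    t=3.6959 [y] (2,6)
    t=4.5978 [x] (1,6)
    t=4.7312 [y] (1,7) — stop
  → r_3 = 4.7312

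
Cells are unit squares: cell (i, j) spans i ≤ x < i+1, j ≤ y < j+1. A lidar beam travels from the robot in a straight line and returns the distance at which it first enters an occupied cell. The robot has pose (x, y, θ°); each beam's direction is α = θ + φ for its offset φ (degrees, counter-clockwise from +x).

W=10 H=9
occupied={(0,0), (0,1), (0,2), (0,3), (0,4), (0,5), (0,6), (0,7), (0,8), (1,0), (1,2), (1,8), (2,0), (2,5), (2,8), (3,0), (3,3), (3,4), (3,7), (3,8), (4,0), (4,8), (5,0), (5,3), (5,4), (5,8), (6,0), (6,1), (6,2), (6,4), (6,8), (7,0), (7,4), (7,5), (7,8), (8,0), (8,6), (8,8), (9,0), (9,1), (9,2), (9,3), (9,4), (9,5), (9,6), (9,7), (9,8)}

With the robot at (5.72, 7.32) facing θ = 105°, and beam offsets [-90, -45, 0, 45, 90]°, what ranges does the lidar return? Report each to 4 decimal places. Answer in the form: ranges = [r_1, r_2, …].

ranges = [2.6273, 0.7852, 0.7040, 1.3600, 4.8865]

beam 1: φ=-90°, α=15°
  direction (0.9659, 0.2588); cell (5,7); t to first gridline: x 0.2899, y 2.6273 (then +1.0353 / +3.8637)
    (6,7) via x @ 0.2899
    (7,7) via x @ 1.3252
    (8,7) via x @ 2.3604
    (8,8) via y @ 2.6273  # hit
  → r_1 = 2.6273
beam 2: φ=-45°, α=60°
  direction (0.5000, 0.8660); cell (5,7); t to first gridline: x 0.5600, y 0.7852 (then +2.0000 / +1.1547)
    (6,7) via x @ 0.5600
    (6,8) via y @ 0.7852  # hit
  → r_2 = 0.7852
beam 3: φ=0°, α=105°
  direction (-0.2588, 0.9659); cell (5,7); t to first gridline: x 2.7819, y 0.7040 (then +3.8637 / +1.0353)
    (5,8) via y @ 0.7040  # hit
  → r_3 = 0.7040
beam 4: φ=45°, α=150°
  direction (-0.8660, 0.5000); cell (5,7); t to first gridline: x 0.8314, y 1.3600 (then +1.1547 / +2.0000)
    (4,7) via x @ 0.8314
    (4,8) via y @ 1.3600  # hit
  → r_4 = 1.3600
beam 5: φ=90°, α=195°
  direction (-0.9659, -0.2588); cell (5,7); t to first gridline: x 0.7454, y 1.2364 (then +1.0353 / +3.8637)
    (4,7) via x @ 0.7454
    (4,6) via y @ 1.2364
    (3,6) via x @ 1.7807
    (2,6) via x @ 2.8160
    (1,6) via x @ 3.8512
    (0,6) via x @ 4.8865  # hit
  → r_5 = 4.8865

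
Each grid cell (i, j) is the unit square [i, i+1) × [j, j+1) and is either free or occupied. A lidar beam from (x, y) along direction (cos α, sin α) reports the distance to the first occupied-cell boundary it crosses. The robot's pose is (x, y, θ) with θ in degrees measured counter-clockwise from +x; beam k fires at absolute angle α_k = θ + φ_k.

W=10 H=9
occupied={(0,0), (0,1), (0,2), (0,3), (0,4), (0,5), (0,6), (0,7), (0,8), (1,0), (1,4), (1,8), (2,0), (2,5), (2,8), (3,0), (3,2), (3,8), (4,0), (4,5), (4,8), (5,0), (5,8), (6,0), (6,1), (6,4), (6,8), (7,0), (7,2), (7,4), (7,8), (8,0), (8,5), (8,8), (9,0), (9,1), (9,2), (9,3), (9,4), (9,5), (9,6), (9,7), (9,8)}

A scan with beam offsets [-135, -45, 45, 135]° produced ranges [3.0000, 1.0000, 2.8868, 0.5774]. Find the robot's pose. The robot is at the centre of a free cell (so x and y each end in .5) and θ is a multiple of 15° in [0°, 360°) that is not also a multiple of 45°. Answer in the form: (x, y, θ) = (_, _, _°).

Candidates: 47 free-cell centres × 16 headings = 752 poses. Raycast each; keep the one whose scan matches to 4 dp.
  (1.5, 7.5, 330°): beam 1 = 0.5176 ≠ 3.0000 ✗
  (1.5, 7.5, 195°): beam 1 = 0.5774 ≠ 3.0000 ✗
  (1.5, 1.5, 345°): beam 1 = 0.5774 ≠ 3.0000 ✗
  …
  (5.5, 5.5, 15°): r_1=3.0000, r_2=1.0000, r_3=2.8868, r_4=0.5774 — all match ✓
Unique over the lattice → pose = (5.5, 5.5, 15°).

(x, y, θ) = (5.5, 5.5, 15°)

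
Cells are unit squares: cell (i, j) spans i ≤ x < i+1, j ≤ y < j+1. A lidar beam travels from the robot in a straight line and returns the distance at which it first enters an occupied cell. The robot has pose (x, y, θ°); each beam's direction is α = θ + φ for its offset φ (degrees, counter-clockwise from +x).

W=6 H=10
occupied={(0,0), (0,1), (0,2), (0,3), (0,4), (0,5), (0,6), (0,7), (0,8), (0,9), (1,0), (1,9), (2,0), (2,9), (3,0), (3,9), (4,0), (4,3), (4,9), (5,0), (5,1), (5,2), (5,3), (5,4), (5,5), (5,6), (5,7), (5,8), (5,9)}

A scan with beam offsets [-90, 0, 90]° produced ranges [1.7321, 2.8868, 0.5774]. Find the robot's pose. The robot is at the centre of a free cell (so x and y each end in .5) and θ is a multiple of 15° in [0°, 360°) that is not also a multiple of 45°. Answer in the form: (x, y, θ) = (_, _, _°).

(x, y, θ) = (3.5, 1.5, 150°)

Candidates: 31 free-cell centres × 16 headings = 496 poses. Raycast each; keep the one whose scan matches to 4 dp.
  (2.5, 4.5, 150°): beam 1 = 5.0000 ≠ 1.7321 ✗
  (2.5, 1.5, 75°): beam 1 = 1.9319 ≠ 1.7321 ✗
  (4.5, 7.5, 195°): beam 1 = 1.5529 ≠ 1.7321 ✗
  (3.5, 2.5, 300°): beam 1 = 2.8868 ≠ 1.7321 ✗
  (3.5, 2.5, 15°): beam 1 = 1.5529 ≠ 1.7321 ✗
  …
  (3.5, 1.5, 150°): r_1=1.7321, r_2=2.8868, r_3=0.5774 — all match ✓
Unique over the lattice → pose = (3.5, 1.5, 150°).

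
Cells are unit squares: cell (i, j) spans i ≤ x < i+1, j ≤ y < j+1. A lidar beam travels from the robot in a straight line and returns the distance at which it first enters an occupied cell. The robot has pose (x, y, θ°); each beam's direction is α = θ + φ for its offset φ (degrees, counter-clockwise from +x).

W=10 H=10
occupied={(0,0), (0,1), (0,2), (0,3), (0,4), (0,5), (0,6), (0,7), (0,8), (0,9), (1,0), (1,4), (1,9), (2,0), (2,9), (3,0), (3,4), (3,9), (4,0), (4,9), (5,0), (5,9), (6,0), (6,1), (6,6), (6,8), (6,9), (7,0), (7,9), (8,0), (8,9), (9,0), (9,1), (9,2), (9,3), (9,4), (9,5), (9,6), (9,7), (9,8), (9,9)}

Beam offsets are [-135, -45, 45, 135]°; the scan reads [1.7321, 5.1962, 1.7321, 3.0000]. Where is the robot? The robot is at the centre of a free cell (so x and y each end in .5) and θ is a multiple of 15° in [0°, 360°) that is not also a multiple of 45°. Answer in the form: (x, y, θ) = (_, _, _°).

Candidates: 59 free-cell centres × 16 headings = 944 poses. Raycast each; keep the one whose scan matches to 4 dp.
  (4.5, 5.5, 75°): beam 1 = 4.0415 ≠ 1.7321 ✗
  (2.5, 4.5, 30°): beam 1 = 3.6235 ≠ 1.7321 ✗
  (8.5, 7.5, 105°): beam 1 = 0.5774 ≠ 1.7321 ✗
  …
  (4.5, 2.5, 75°): r_1=1.7321, r_2=5.1962, r_3=1.7321, r_4=3.0000 — all match ✓
Unique over the lattice → pose = (4.5, 2.5, 75°).

(x, y, θ) = (4.5, 2.5, 75°)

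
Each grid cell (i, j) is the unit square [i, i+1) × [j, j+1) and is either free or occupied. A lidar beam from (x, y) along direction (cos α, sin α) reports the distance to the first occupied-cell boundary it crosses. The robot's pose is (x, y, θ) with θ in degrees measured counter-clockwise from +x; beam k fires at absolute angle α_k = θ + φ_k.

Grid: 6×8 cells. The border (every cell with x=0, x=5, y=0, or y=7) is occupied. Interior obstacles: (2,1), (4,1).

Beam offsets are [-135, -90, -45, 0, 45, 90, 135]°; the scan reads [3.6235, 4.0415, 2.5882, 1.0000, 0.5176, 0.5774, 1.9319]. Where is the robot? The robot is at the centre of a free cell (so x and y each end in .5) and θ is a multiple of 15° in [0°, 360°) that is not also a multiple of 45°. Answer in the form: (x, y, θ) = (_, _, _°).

(x, y, θ) = (1.5, 4.5, 120°)

The pose lattice has 22·16 = 352 candidates. Test each by forward raycasting.
  (4.5, 6.5, 120°): beam 1 = 0.5176 ≠ 3.6235 ✗
  (4.5, 6.5, 300°): beam 1 = 1.9319 ≠ 3.6235 ✗
  (1.5, 1.5, 255°): beam 1 = 1.0000 ≠ 3.6235 ✗
  …
  (1.5, 4.5, 120°): r_1=3.6235, r_2=4.0415, r_3=2.5882, r_4=1.0000, r_5=0.5176, r_6=0.5774, r_7=1.9319 — all match ✓
No second candidate reproduces the full scan.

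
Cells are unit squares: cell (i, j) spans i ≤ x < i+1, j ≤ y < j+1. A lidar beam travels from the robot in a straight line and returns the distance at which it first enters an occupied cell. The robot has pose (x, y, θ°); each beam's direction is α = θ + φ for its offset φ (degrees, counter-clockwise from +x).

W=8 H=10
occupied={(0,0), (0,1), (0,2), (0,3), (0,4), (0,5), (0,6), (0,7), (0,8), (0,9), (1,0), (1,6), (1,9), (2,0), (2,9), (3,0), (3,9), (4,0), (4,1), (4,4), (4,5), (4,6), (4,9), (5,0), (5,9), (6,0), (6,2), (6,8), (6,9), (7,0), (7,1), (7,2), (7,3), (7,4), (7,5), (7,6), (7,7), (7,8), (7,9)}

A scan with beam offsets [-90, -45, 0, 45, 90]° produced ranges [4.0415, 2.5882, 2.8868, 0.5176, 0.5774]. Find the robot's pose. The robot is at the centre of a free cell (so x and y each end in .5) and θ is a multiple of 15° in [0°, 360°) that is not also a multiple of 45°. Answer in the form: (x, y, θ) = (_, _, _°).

(x, y, θ) = (2.5, 6.5, 120°)

Candidates: 41 free-cell centres × 16 headings = 656 poses. Raycast each; keep the one whose scan matches to 4 dp.
  (1.5, 1.5, 60°): beam 1 = 1.0000 ≠ 4.0415 ✗
  (1.5, 5.5, 75°): beam 1 = 2.5882 ≠ 4.0415 ✗
  (2.5, 1.5, 210°): beam 1 = 3.0000 ≠ 4.0415 ✗
  (3.5, 2.5, 15°): beam 1 = 1.5529 ≠ 4.0415 ✗
  …
  (2.5, 6.5, 120°): r_1=4.0415, r_2=2.5882, r_3=2.8868, r_4=0.5176, r_5=0.5774 — all match ✓
Unique over the lattice → pose = (2.5, 6.5, 120°).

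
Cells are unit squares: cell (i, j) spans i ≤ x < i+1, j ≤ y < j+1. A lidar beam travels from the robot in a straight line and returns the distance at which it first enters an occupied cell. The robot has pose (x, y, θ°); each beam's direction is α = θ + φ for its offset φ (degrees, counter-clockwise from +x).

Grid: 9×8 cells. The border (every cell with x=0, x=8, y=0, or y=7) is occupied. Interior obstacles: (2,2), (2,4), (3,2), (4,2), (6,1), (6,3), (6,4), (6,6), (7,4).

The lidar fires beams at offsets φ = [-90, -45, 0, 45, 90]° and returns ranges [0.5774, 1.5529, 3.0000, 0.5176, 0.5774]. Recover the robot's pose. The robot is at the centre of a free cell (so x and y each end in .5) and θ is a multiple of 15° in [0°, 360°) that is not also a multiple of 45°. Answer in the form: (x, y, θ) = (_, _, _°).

Enumerate (i+0.5, j+0.5, θ) over the 33 free cells and 16 admissible headings. For each, cast all 5 beams and compare to the given ranges.
  (7.5, 3.5, 120°): beam 2 = 0.5176 ≠ 1.5529 ✗
  (7.5, 6.5, 240°): beam 2 = 0.5176 ≠ 1.5529 ✗
  (3.5, 4.5, 120°): beam 1 = 3.0000 ≠ 0.5774 ✗
  (3.5, 1.5, 60°): beam 1 = 1.0000 ≠ 0.5774 ✗
  (5.5, 4.5, 120°): beam 2 = 1.9319 ≠ 1.5529 ✗
  …
  (6.5, 2.5, 210°): r_1=0.5774, r_2=1.5529, r_3=3.0000, r_4=0.5176, r_5=0.5774 — all match ✓
No second candidate reproduces the full scan.

(x, y, θ) = (6.5, 2.5, 210°)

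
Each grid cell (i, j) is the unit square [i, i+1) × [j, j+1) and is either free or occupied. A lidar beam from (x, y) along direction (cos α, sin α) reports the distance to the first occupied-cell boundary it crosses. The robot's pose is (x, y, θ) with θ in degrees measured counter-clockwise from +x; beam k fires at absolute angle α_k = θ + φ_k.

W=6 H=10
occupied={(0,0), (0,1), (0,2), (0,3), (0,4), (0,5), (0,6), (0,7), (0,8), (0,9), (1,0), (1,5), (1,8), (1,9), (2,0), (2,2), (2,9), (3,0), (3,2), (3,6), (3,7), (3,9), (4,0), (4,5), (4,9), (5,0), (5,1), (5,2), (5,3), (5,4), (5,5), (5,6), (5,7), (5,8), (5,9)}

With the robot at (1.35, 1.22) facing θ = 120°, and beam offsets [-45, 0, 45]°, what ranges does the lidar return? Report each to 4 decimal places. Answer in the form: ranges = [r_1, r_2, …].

beam 1: φ=-45°, α=75°
  d=(0.2588,0.9659)  start (1,1)  tX=2.5114 tY=0.8075  stride 1/|dx|=3.8637 1/|dy|=1.0353
    cross y-line → (1,2), t=0.8075
    cross y-line → (1,3), t=1.8428
    cross x-line → (2,3), t=2.5114
    cross y-line → (2,4), t=2.8781
    cross y-line → (2,5), t=3.9133
    cross y-line → (2,6), t=4.9486
    cross y-line → (2,7), t=5.9839
    cross x-line → (3,7), t=6.3751 (wall)
  → r_1 = 6.3751
beam 2: φ=0°, α=120°
  d=(-0.5000,0.8660)  start (1,1)  tX=0.7000 tY=0.9007  stride 1/|dx|=2.0000 1/|dy|=1.1547
    cross x-line → (0,1), t=0.7000 (wall)
  → r_2 = 0.7000
beam 3: φ=45°, α=165°
  d=(-0.9659,0.2588)  start (1,1)  tX=0.3623 tY=3.0137  stride 1/|dx|=1.0353 1/|dy|=3.8637
    cross x-line → (0,1), t=0.3623 (wall)
  → r_3 = 0.3623

ranges = [6.3751, 0.7000, 0.3623]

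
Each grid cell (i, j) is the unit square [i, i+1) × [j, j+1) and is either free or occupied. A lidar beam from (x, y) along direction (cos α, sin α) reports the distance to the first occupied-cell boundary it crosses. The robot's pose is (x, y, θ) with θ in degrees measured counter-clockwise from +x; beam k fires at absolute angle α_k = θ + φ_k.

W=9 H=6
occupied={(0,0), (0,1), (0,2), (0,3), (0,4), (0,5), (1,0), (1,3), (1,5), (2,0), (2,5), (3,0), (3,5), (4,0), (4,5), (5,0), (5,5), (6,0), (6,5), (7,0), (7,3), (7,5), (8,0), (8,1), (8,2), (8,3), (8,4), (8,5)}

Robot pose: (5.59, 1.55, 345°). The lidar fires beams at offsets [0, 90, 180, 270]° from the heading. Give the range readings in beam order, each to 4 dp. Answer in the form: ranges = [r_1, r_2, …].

beam 1: φ=0°, α=345°
  direction (0.9659, -0.2588); cell (5,1); t to first gridline: x 0.4245, y 2.1250 (then +1.0353 / +3.8637)
    (6,1) via x @ 0.4245
    (7,1) via x @ 1.4597
    (7,0) via y @ 2.1250  # hit
  → r_1 = 2.1250
beam 2: φ=90°, α=75°
  direction (0.2588, 0.9659); cell (5,1); t to first gridline: x 1.5841, y 0.4659 (then +3.8637 / +1.0353)
    (5,2) via y @ 0.4659
    (5,3) via y @ 1.5012
    (6,3) via x @ 1.5841
    (6,4) via y @ 2.5364
    (6,5) via y @ 3.5717  # hit
  → r_2 = 3.5717
beam 3: φ=180°, α=165°
  direction (-0.9659, 0.2588); cell (5,1); t to first gridline: x 0.6108, y 1.7387 (then +1.0353 / +3.8637)
    (4,1) via x @ 0.6108
    (3,1) via x @ 1.6461
    (3,2) via y @ 1.7387
    (2,2) via x @ 2.6814
    (1,2) via x @ 3.7166
    (0,2) via x @ 4.7519  # hit
  → r_3 = 4.7519
beam 4: φ=270°, α=255°
  direction (-0.2588, -0.9659); cell (5,1); t to first gridline: x 2.2796, y 0.5694 (then +3.8637 / +1.0353)
    (5,0) via y @ 0.5694  # hit
  → r_4 = 0.5694

ranges = [2.1250, 3.5717, 4.7519, 0.5694]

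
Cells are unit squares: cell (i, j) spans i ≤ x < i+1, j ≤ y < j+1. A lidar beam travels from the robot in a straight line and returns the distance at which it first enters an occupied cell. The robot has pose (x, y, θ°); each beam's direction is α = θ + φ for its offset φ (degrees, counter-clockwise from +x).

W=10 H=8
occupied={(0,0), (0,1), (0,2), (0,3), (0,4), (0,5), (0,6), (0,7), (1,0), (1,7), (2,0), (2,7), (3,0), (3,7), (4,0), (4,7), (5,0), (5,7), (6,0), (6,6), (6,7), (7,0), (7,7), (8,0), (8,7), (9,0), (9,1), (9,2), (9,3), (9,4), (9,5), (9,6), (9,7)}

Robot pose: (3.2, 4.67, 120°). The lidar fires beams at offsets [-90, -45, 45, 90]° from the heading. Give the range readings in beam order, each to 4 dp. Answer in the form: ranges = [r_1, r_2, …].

beam 1: φ=-90°, α=30°
  cosα=0.8660 sinα=0.5000 | (3,4) | tMaxX 0.9238 tMaxY 0.6600 | tΔX 1.1547 tΔY 2.0000
    t=0.6600 [y] (3,5)
    t=0.9238 [x] (4,5)
    t=2.0785 [x] (5,5)
    t=2.6600 [y] (5,6)
    t=3.2332 [x] (6,6) — stop
  → r_1 = 3.2332
beam 2: φ=-45°, α=75°
  cosα=0.2588 sinα=0.9659 | (3,4) | tMaxX 3.0910 tMaxY 0.3416 | tΔX 3.8637 tΔY 1.0353
    t=0.3416 [y] (3,5)
    t=1.3769 [y] (3,6)
    t=2.4122 [y] (3,7) — stop
  → r_2 = 2.4122
beam 3: φ=45°, α=165°
  cosα=-0.9659 sinα=0.2588 | (3,4) | tMaxX 0.2071 tMaxY 1.2750 | tΔX 1.0353 tΔY 3.8637
    t=0.2071 [x] (2,4)
    t=1.2423 [x] (1,4)
    t=1.2750 [y] (1,5)
    t=2.2776 [x] (0,5) — stop
  → r_3 = 2.2776
beam 4: φ=90°, α=210°
  cosα=-0.8660 sinα=-0.5000 | (3,4) | tMaxX 0.2309 tMaxY 1.3400 | tΔX 1.1547 tΔY 2.0000
    t=0.2309 [x] (2,4)
    t=1.3400 [y] (2,3)
    t=1.3856 [x] (1,3)
    t=2.5403 [x] (0,3) — stop
  → r_4 = 2.5403

ranges = [3.2332, 2.4122, 2.2776, 2.5403]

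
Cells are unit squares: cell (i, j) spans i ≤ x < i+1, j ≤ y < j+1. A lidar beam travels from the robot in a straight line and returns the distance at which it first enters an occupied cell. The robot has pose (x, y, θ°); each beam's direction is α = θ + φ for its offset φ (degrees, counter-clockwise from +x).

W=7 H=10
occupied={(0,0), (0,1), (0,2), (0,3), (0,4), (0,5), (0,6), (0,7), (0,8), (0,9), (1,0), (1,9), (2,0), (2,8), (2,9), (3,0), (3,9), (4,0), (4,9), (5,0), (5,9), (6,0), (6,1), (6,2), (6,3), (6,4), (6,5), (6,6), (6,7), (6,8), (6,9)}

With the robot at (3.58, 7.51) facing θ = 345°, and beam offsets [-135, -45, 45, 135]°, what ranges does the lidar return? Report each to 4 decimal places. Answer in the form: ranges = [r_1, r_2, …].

beam 1: φ=-135°, α=210°
  dir = (cos 210°, sin 210°) = (-0.8660, -0.5000); from cell (3,7)
  next x-line at t=0.6697, next y-line at t=1.0200; Δt_x=1.1547, Δt_y=2.0000
    x: enter (2,7) at t=0.6697
    y: enter (2,6) at t=1.0200
    x: enter (1,6) at t=1.8244
    x: enter (0,6) at t=2.9791 ← occupied
  → r_1 = 2.9791
beam 2: φ=-45°, α=300°
  dir = (cos 300°, sin 300°) = (0.5000, -0.8660); from cell (3,7)
  next x-line at t=0.8400, next y-line at t=0.5889; Δt_x=2.0000, Δt_y=1.1547
    y: enter (3,6) at t=0.5889
    x: enter (4,6) at t=0.8400
    y: enter (4,5) at t=1.7436
    x: enter (5,5) at t=2.8400
    y: enter (5,4) at t=2.8983
    y: enter (5,3) at t=4.0530
    x: enter (6,3) at t=4.8400 ← occupied
  → r_2 = 4.8400
beam 3: φ=45°, α=30°
  dir = (cos 30°, sin 30°) = (0.8660, 0.5000); from cell (3,7)
  next x-line at t=0.4850, next y-line at t=0.9800; Δt_x=1.1547, Δt_y=2.0000
    x: enter (4,7) at t=0.4850
    y: enter (4,8) at t=0.9800
    x: enter (5,8) at t=1.6397
    x: enter (6,8) at t=2.7944 ← occupied
  → r_3 = 2.7944
beam 4: φ=135°, α=120°
  dir = (cos 120°, sin 120°) = (-0.5000, 0.8660); from cell (3,7)
  next x-line at t=1.1600, next y-line at t=0.5658; Δt_x=2.0000, Δt_y=1.1547
    y: enter (3,8) at t=0.5658
    x: enter (2,8) at t=1.1600 ← occupied
  → r_4 = 1.1600

ranges = [2.9791, 4.8400, 2.7944, 1.1600]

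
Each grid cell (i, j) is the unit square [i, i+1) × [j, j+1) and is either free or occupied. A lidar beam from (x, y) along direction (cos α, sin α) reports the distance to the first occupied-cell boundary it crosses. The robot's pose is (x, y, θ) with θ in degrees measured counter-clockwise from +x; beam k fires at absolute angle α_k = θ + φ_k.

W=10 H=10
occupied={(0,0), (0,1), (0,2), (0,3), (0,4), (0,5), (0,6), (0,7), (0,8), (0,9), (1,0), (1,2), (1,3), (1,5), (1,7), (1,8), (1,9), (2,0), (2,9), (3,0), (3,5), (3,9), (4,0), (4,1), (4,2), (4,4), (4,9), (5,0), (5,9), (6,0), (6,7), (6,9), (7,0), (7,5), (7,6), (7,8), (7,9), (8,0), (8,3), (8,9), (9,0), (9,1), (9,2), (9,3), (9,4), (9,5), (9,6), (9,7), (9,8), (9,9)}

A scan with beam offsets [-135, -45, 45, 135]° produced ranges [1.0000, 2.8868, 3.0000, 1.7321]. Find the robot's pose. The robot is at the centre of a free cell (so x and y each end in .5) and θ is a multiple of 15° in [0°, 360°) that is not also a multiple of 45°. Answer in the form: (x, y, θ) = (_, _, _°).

(x, y, θ) = (6.5, 4.5, 195°)

Candidates: 50 free-cell centres × 16 headings = 800 poses. Raycast each; keep the one whose scan matches to 4 dp.
  (3.5, 3.5, 15°): beam 1 = 2.8868 ≠ 1.0000 ✗
  (2.5, 2.5, 345°): beam 1 = 0.5774 ≠ 1.0000 ✗
  (4.5, 3.5, 285°): beam 1 = 3.0000 ≠ 1.0000 ✗
  …
  (6.5, 4.5, 195°): r_1=1.0000, r_2=2.8868, r_3=3.0000, r_4=1.7321 — all match ✓
No second candidate reproduces the full scan.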